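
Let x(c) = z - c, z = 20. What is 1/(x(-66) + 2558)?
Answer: 1/2644 ≈ 0.00037821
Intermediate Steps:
x(c) = 20 - c
1/(x(-66) + 2558) = 1/((20 - 1*(-66)) + 2558) = 1/((20 + 66) + 2558) = 1/(86 + 2558) = 1/2644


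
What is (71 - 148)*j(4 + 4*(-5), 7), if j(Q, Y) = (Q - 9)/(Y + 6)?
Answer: 1925/13 ≈ 148.08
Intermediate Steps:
j(Q, Y) = (-9 + Q)/(6 + Y)
(71 - 148)*j(4 + 4*(-5), 7) = (71 - 148)*((-9 + (4 + 4*(-5)))/(6 + 7)) = -77*(-9 + (4 - 20))/13 = -77*(-9 - 16)/13 = -77*(-25)/13 = -77*(-25/13) = 1925/13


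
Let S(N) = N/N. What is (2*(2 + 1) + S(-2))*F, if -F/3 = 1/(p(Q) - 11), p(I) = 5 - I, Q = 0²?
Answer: 7/2 ≈ 3.5000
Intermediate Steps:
Q = 0
S(N) = 1
F = ½ (F = -3/((5 - 1*0) - 11) = -3/((5 + 0) - 11) = -3/(5 - 11) = -3/(-6) = -3*(-⅙) = ½ ≈ 0.50000)
(2*(2 + 1) + S(-2))*F = (2*(2 + 1) + 1)*(½) = (2*3 + 1)*(½) = (6 + 1)*(½) = 7*(½) = 7/2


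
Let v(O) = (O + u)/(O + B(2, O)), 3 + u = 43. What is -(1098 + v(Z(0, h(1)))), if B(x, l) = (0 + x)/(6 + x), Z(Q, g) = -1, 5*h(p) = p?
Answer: -1046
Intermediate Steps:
u = 40 (u = -3 + 43 = 40)
h(p) = p/5
B(x, l) = x/(6 + x)
v(O) = (40 + O)/(¼ + O) (v(O) = (O + 40)/(O + 2/(6 + 2)) = (40 + O)/(O + 2/8) = (40 + O)/(O + 2*(⅛)) = (40 + O)/(O + ¼) = (40 + O)/(¼ + O))
-(1098 + v(Z(0, h(1)))) = -(1098 + 4*(40 - 1)/(1 + 4*(-1))) = -(1098 + 4*39/(1 - 4)) = -(1098 + 4*39/(-3)) = -(1098 + 4*(-⅓)*39) = -(1098 - 52) = -1*1046 = -1046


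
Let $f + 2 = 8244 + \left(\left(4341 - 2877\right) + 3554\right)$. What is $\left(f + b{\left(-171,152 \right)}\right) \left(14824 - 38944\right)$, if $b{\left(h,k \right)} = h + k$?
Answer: $-319372920$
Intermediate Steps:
$f = 13260$ ($f = -2 + \left(8244 + \left(\left(4341 - 2877\right) + 3554\right)\right) = -2 + \left(8244 + \left(1464 + 3554\right)\right) = -2 + \left(8244 + 5018\right) = -2 + 13262 = 13260$)
$\left(f + b{\left(-171,152 \right)}\right) \left(14824 - 38944\right) = \left(13260 + \left(-171 + 152\right)\right) \left(14824 - 38944\right) = \left(13260 - 19\right) \left(-24120\right) = 13241 \left(-24120\right) = -319372920$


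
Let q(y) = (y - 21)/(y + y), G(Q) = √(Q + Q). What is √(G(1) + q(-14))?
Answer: √(5 + 4*√2)/2 ≈ 1.6322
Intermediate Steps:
G(Q) = √2*√Q (G(Q) = √(2*Q) = √2*√Q)
q(y) = (-21 + y)/(2*y) (q(y) = (-21 + y)/((2*y)) = (-21 + y)*(1/(2*y)) = (-21 + y)/(2*y))
√(G(1) + q(-14)) = √(√2*√1 + (½)*(-21 - 14)/(-14)) = √(√2*1 + (½)*(-1/14)*(-35)) = √(√2 + 5/4) = √(5/4 + √2)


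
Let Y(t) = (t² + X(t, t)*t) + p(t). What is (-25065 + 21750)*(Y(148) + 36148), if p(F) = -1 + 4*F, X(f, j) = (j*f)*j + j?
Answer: -1590755004345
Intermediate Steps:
X(f, j) = j + f*j² (X(f, j) = (f*j)*j + j = f*j² + j = j + f*j²)
Y(t) = -1 + t² + 4*t + t²*(1 + t²) (Y(t) = (t² + (t*(1 + t*t))*t) + (-1 + 4*t) = (t² + (t*(1 + t²))*t) + (-1 + 4*t) = (t² + t²*(1 + t²)) + (-1 + 4*t) = -1 + t² + 4*t + t²*(1 + t²))
(-25065 + 21750)*(Y(148) + 36148) = (-25065 + 21750)*((-1 + 148⁴ + 2*148² + 4*148) + 36148) = -3315*((-1 + 479785216 + 2*21904 + 592) + 36148) = -3315*((-1 + 479785216 + 43808 + 592) + 36148) = -3315*(479829615 + 36148) = -3315*479865763 = -1590755004345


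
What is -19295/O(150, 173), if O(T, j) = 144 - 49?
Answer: -3859/19 ≈ -203.11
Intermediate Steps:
O(T, j) = 95
-19295/O(150, 173) = -19295/95 = -19295*1/95 = -3859/19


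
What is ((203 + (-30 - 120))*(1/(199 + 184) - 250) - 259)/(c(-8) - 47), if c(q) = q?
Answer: 470354/1915 ≈ 245.62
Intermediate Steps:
((203 + (-30 - 120))*(1/(199 + 184) - 250) - 259)/(c(-8) - 47) = ((203 + (-30 - 120))*(1/(199 + 184) - 250) - 259)/(-8 - 47) = ((203 - 150)*(1/383 - 250) - 259)/(-55) = (53*(1/383 - 250) - 259)*(-1/55) = (53*(-95749/383) - 259)*(-1/55) = (-5074697/383 - 259)*(-1/55) = -5173894/383*(-1/55) = 470354/1915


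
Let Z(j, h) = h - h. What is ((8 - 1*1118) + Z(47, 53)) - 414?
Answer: -1524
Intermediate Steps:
Z(j, h) = 0
((8 - 1*1118) + Z(47, 53)) - 414 = ((8 - 1*1118) + 0) - 414 = ((8 - 1118) + 0) - 414 = (-1110 + 0) - 414 = -1110 - 414 = -1524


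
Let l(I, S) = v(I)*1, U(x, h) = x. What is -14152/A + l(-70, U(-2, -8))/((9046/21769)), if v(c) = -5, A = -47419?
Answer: -5033302063/428952274 ≈ -11.734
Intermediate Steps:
l(I, S) = -5 (l(I, S) = -5*1 = -5)
-14152/A + l(-70, U(-2, -8))/((9046/21769)) = -14152/(-47419) - 5/(9046/21769) = -14152*(-1/47419) - 5/(9046*(1/21769)) = 14152/47419 - 5/9046/21769 = 14152/47419 - 5*21769/9046 = 14152/47419 - 108845/9046 = -5033302063/428952274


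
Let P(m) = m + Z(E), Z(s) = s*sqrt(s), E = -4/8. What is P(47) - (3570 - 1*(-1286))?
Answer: -4809 - I*sqrt(2)/4 ≈ -4809.0 - 0.35355*I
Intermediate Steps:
E = -1/2 (E = -4*1/8 = -1/2 ≈ -0.50000)
Z(s) = s**(3/2)
P(m) = m - I*sqrt(2)/4 (P(m) = m + (-1/2)**(3/2) = m - I*sqrt(2)/4)
P(47) - (3570 - 1*(-1286)) = (47 - I*sqrt(2)/4) - (3570 - 1*(-1286)) = (47 - I*sqrt(2)/4) - (3570 + 1286) = (47 - I*sqrt(2)/4) - 1*4856 = (47 - I*sqrt(2)/4) - 4856 = -4809 - I*sqrt(2)/4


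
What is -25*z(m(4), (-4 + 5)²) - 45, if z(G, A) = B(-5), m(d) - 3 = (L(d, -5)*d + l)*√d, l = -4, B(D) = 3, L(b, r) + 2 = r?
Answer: -120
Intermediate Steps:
L(b, r) = -2 + r
m(d) = 3 + √d*(-4 - 7*d) (m(d) = 3 + ((-2 - 5)*d - 4)*√d = 3 + (-7*d - 4)*√d = 3 + (-4 - 7*d)*√d = 3 + √d*(-4 - 7*d))
z(G, A) = 3
-25*z(m(4), (-4 + 5)²) - 45 = -25*3 - 45 = -75 - 45 = -120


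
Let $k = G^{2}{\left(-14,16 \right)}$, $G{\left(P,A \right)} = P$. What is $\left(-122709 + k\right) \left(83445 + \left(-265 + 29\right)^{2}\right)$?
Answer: $-17046581333$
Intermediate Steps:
$k = 196$ ($k = \left(-14\right)^{2} = 196$)
$\left(-122709 + k\right) \left(83445 + \left(-265 + 29\right)^{2}\right) = \left(-122709 + 196\right) \left(83445 + \left(-265 + 29\right)^{2}\right) = - 122513 \left(83445 + \left(-236\right)^{2}\right) = - 122513 \left(83445 + 55696\right) = \left(-122513\right) 139141 = -17046581333$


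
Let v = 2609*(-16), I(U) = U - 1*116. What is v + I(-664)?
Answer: -42524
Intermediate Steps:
I(U) = -116 + U (I(U) = U - 116 = -116 + U)
v = -41744
v + I(-664) = -41744 + (-116 - 664) = -41744 - 780 = -42524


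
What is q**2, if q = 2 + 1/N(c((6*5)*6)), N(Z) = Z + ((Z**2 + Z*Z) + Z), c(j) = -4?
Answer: 2401/576 ≈ 4.1684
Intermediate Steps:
N(Z) = 2*Z + 2*Z**2 (N(Z) = Z + ((Z**2 + Z**2) + Z) = Z + (2*Z**2 + Z) = Z + (Z + 2*Z**2) = 2*Z + 2*Z**2)
q = 49/24 (q = 2 + 1/(2*(-4)*(1 - 4)) = 2 + 1/(2*(-4)*(-3)) = 2 + 1/24 = 49/24 ≈ 2.0417)
q**2 = (49/24)**2 = 2401/576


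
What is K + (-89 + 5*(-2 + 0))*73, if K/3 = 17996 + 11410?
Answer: 80991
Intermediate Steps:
K = 88218 (K = 3*(17996 + 11410) = 3*29406 = 88218)
K + (-89 + 5*(-2 + 0))*73 = 88218 + (-89 + 5*(-2 + 0))*73 = 88218 + (-89 + 5*(-2))*73 = 88218 + (-89 - 10)*73 = 88218 - 99*73 = 88218 - 7227 = 80991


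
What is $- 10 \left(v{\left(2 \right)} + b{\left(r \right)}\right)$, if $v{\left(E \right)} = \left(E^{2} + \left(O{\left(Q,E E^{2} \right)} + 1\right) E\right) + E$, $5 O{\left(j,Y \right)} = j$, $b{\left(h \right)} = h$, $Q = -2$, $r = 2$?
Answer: $-92$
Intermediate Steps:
$O{\left(j,Y \right)} = \frac{j}{5}$
$v{\left(E \right)} = E^{2} + \frac{8 E}{5}$ ($v{\left(E \right)} = \left(E^{2} + \left(\frac{1}{5} \left(-2\right) + 1\right) E\right) + E = \left(E^{2} + \left(- \frac{2}{5} + 1\right) E\right) + E = \left(E^{2} + \frac{3 E}{5}\right) + E = E^{2} + \frac{8 E}{5}$)
$- 10 \left(v{\left(2 \right)} + b{\left(r \right)}\right) = - 10 \left(\frac{1}{5} \cdot 2 \left(8 + 5 \cdot 2\right) + 2\right) = - 10 \left(\frac{1}{5} \cdot 2 \left(8 + 10\right) + 2\right) = - 10 \left(\frac{1}{5} \cdot 2 \cdot 18 + 2\right) = - 10 \left(\frac{36}{5} + 2\right) = \left(-10\right) \frac{46}{5} = -92$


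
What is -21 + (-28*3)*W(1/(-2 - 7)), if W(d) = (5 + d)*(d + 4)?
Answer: -43687/27 ≈ -1618.0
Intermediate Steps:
W(d) = (4 + d)*(5 + d) (W(d) = (5 + d)*(4 + d) = (4 + d)*(5 + d))
-21 + (-28*3)*W(1/(-2 - 7)) = -21 + (-28*3)*(20 + (1/(-2 - 7))² + 9/(-2 - 7)) = -21 - 84*(20 + (1/(-9))² + 9/(-9)) = -21 - 84*(20 + (-⅑)² + 9*(-⅑)) = -21 - 84*(20 + 1/81 - 1) = -21 - 84*1540/81 = -21 - 43120/27 = -43687/27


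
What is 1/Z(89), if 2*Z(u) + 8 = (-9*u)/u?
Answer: -2/17 ≈ -0.11765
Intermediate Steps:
Z(u) = -17/2 (Z(u) = -4 + ((-9*u)/u)/2 = -4 + (½)*(-9) = -4 - 9/2 = -17/2)
1/Z(89) = 1/(-17/2) = -2/17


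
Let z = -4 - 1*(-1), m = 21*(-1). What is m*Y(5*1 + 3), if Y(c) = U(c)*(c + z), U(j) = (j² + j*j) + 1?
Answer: -13545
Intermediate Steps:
m = -21
U(j) = 1 + 2*j² (U(j) = (j² + j²) + 1 = 2*j² + 1 = 1 + 2*j²)
z = -3 (z = -4 + 1 = -3)
Y(c) = (1 + 2*c²)*(-3 + c) (Y(c) = (1 + 2*c²)*(c - 3) = (1 + 2*c²)*(-3 + c))
m*Y(5*1 + 3) = -21*(1 + 2*(5*1 + 3)²)*(-3 + (5*1 + 3)) = -21*(1 + 2*(5 + 3)²)*(-3 + (5 + 3)) = -21*(1 + 2*8²)*(-3 + 8) = -21*(1 + 2*64)*5 = -21*(1 + 128)*5 = -2709*5 = -21*645 = -13545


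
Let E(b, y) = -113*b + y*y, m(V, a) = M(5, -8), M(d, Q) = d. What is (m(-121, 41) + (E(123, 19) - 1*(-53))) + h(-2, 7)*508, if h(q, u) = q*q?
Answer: -11448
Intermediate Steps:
h(q, u) = q**2
m(V, a) = 5
E(b, y) = y**2 - 113*b (E(b, y) = -113*b + y**2 = y**2 - 113*b)
(m(-121, 41) + (E(123, 19) - 1*(-53))) + h(-2, 7)*508 = (5 + ((19**2 - 113*123) - 1*(-53))) + (-2)**2*508 = (5 + ((361 - 13899) + 53)) + 4*508 = (5 + (-13538 + 53)) + 2032 = (5 - 13485) + 2032 = -13480 + 2032 = -11448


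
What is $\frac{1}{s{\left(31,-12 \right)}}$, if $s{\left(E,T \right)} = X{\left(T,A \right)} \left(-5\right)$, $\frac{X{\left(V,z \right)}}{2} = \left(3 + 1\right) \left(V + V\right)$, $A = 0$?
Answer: $\frac{1}{960} \approx 0.0010417$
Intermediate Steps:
$X{\left(V,z \right)} = 16 V$ ($X{\left(V,z \right)} = 2 \left(3 + 1\right) \left(V + V\right) = 2 \cdot 4 \cdot 2 V = 2 \cdot 8 V = 16 V$)
$s{\left(E,T \right)} = - 80 T$ ($s{\left(E,T \right)} = 16 T \left(-5\right) = - 80 T$)
$\frac{1}{s{\left(31,-12 \right)}} = \frac{1}{\left(-80\right) \left(-12\right)} = \frac{1}{960}$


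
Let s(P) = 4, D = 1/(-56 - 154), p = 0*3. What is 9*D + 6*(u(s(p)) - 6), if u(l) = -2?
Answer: -3363/70 ≈ -48.043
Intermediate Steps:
p = 0
D = -1/210 (D = 1/(-210) = -1/210 ≈ -0.0047619)
9*D + 6*(u(s(p)) - 6) = 9*(-1/210) + 6*(-2 - 6) = -3/70 + 6*(-8) = -3/70 - 48 = -3363/70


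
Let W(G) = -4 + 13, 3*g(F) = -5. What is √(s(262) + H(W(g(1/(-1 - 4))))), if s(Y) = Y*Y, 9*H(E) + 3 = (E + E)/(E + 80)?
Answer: √4893539955/267 ≈ 262.00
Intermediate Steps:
g(F) = -5/3 (g(F) = (⅓)*(-5) = -5/3)
W(G) = 9
H(E) = -⅓ + 2*E/(9*(80 + E)) (H(E) = -⅓ + ((E + E)/(E + 80))/9 = -⅓ + ((2*E)/(80 + E))/9 = -⅓ + (2*E/(80 + E))/9 = -⅓ + 2*E/(9*(80 + E)))
s(Y) = Y²
√(s(262) + H(W(g(1/(-1 - 4))))) = √(262² + (-240 - 1*9)/(9*(80 + 9))) = √(68644 + (⅑)*(-240 - 9)/89) = √(68644 + (⅑)*(1/89)*(-249)) = √(68644 - 83/267) = √(18327865/267) = √4893539955/267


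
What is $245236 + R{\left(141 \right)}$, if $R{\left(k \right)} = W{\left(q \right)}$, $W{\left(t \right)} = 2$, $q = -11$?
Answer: $245238$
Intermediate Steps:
$R{\left(k \right)} = 2$
$245236 + R{\left(141 \right)} = 245236 + 2 = 245238$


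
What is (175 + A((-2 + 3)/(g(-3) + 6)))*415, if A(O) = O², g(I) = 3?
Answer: 5883040/81 ≈ 72630.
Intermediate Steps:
(175 + A((-2 + 3)/(g(-3) + 6)))*415 = (175 + ((-2 + 3)/(3 + 6))²)*415 = (175 + (1/9)²)*415 = (175 + (1*(⅑))²)*415 = (175 + (⅑)²)*415 = (175 + 1/81)*415 = (14176/81)*415 = 5883040/81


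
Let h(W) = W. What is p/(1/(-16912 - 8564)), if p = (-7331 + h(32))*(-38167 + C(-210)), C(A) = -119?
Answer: -7119255818664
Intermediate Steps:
p = 279449514 (p = (-7331 + 32)*(-38167 - 119) = -7299*(-38286) = 279449514)
p/(1/(-16912 - 8564)) = 279449514/(1/(-16912 - 8564)) = 279449514/(1/(-25476)) = 279449514/(-1/25476) = 279449514*(-25476) = -7119255818664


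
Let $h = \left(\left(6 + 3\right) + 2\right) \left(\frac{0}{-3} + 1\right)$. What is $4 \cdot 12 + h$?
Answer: $59$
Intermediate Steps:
$h = 11$ ($h = \left(9 + 2\right) \left(0 \left(- \frac{1}{3}\right) + 1\right) = 11 \left(0 + 1\right) = 11 \cdot 1 = 11$)
$4 \cdot 12 + h = 4 \cdot 12 + 11 = 48 + 11 = 59$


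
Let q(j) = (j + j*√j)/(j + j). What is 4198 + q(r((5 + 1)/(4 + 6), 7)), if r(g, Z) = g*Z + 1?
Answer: 8397/2 + √130/10 ≈ 4199.6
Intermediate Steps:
r(g, Z) = 1 + Z*g (r(g, Z) = Z*g + 1 = 1 + Z*g)
q(j) = (j + j^(3/2))/(2*j) (q(j) = (j + j^(3/2))/((2*j)) = (j + j^(3/2))*(1/(2*j)) = (j + j^(3/2))/(2*j))
4198 + q(r((5 + 1)/(4 + 6), 7)) = 4198 + (½ + √(1 + 7*((5 + 1)/(4 + 6)))/2) = 4198 + (½ + √(1 + 7*(6/10))/2) = 4198 + (½ + √(1 + 7*(6*(⅒)))/2) = 4198 + (½ + √(1 + 7*(⅗))/2) = 4198 + (½ + √(1 + 21/5)/2) = 4198 + (½ + √(26/5)/2) = 4198 + (½ + (√130/5)/2) = 4198 + (½ + √130/10) = 8397/2 + √130/10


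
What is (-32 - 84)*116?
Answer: -13456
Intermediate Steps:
(-32 - 84)*116 = -116*116 = -13456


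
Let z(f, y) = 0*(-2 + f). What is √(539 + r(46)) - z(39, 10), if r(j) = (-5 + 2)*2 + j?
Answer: √579 ≈ 24.062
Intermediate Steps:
z(f, y) = 0
r(j) = -6 + j (r(j) = -3*2 + j = -6 + j)
√(539 + r(46)) - z(39, 10) = √(539 + (-6 + 46)) - 1*0 = √(539 + 40) + 0 = √579 + 0 = √579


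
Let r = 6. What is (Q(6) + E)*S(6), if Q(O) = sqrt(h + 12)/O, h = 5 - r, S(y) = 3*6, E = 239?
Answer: 4302 + 3*sqrt(11) ≈ 4312.0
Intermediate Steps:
S(y) = 18
h = -1 (h = 5 - 1*6 = 5 - 6 = -1)
Q(O) = sqrt(11)/O (Q(O) = sqrt(-1 + 12)/O = sqrt(11)/O)
(Q(6) + E)*S(6) = (sqrt(11)/6 + 239)*18 = (239 + sqrt(11)/6)*18 = 4302 + 3*sqrt(11)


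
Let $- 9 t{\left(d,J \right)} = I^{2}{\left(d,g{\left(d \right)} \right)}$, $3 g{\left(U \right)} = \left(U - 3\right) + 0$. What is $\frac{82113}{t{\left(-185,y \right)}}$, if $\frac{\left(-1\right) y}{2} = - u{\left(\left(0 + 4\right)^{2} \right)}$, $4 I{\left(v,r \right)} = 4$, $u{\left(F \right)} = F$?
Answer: $-739017$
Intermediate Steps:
$g{\left(U \right)} = -1 + \frac{U}{3}$ ($g{\left(U \right)} = \frac{\left(U - 3\right) + 0}{3} = \frac{\left(-3 + U\right) + 0}{3} = \frac{-3 + U}{3} = -1 + \frac{U}{3}$)
$I{\left(v,r \right)} = 1$ ($I{\left(v,r \right)} = \frac{1}{4} \cdot 4 = 1$)
$y = 32$ ($y = - 2 \left(- \left(0 + 4\right)^{2}\right) = - 2 \left(- 4^{2}\right) = - 2 \left(\left(-1\right) 16\right) = \left(-2\right) \left(-16\right) = 32$)
$t{\left(d,J \right)} = - \frac{1}{9}$ ($t{\left(d,J \right)} = - \frac{1^{2}}{9} = \left(- \frac{1}{9}\right) 1 = - \frac{1}{9}$)
$\frac{82113}{t{\left(-185,y \right)}} = \frac{82113}{- \frac{1}{9}} = 82113 \left(-9\right) = -739017$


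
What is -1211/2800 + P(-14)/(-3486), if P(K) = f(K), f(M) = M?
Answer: -42677/99600 ≈ -0.42848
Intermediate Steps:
P(K) = K
-1211/2800 + P(-14)/(-3486) = -1211/2800 - 14/(-3486) = -1211*1/2800 - 14*(-1/3486) = -173/400 + 1/249 = -42677/99600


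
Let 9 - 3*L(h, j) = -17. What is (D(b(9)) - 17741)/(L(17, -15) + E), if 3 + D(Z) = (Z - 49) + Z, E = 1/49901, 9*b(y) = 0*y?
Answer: -2663665479/1297429 ≈ -2053.0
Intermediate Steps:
L(h, j) = 26/3 (L(h, j) = 3 - ⅓*(-17) = 3 + 17/3 = 26/3)
b(y) = 0 (b(y) = (0*y)/9 = (⅑)*0 = 0)
E = 1/49901 ≈ 2.0040e-5
D(Z) = -52 + 2*Z (D(Z) = -3 + ((Z - 49) + Z) = -3 + ((-49 + Z) + Z) = -3 + (-49 + 2*Z) = -52 + 2*Z)
(D(b(9)) - 17741)/(L(17, -15) + E) = ((-52 + 2*0) - 17741)/(26/3 + 1/49901) = ((-52 + 0) - 17741)/(1297429/149703) = (-52 - 17741)*(149703/1297429) = -17793*149703/1297429 = -2663665479/1297429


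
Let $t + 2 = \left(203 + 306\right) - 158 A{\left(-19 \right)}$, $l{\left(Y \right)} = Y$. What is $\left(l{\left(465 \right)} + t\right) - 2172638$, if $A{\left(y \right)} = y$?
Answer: $-2168664$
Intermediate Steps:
$t = 3509$ ($t = -2 + \left(\left(203 + 306\right) - -3002\right) = -2 + \left(509 + 3002\right) = -2 + 3511 = 3509$)
$\left(l{\left(465 \right)} + t\right) - 2172638 = \left(465 + 3509\right) - 2172638 = 3974 - 2172638 = -2168664$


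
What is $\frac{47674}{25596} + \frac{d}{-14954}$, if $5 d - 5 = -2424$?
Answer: $\frac{453312713}{239226615} \approx 1.8949$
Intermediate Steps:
$d = - \frac{2419}{5}$ ($d = 1 + \frac{1}{5} \left(-2424\right) = 1 - \frac{2424}{5} = - \frac{2419}{5} \approx -483.8$)
$\frac{47674}{25596} + \frac{d}{-14954} = \frac{47674}{25596} - \frac{2419}{5 \left(-14954\right)} = 47674 \cdot \frac{1}{25596} - - \frac{2419}{74770} = \frac{23837}{12798} + \frac{2419}{74770} = \frac{453312713}{239226615}$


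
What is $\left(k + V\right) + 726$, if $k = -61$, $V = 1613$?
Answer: $2278$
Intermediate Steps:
$\left(k + V\right) + 726 = \left(-61 + 1613\right) + 726 = 1552 + 726 = 2278$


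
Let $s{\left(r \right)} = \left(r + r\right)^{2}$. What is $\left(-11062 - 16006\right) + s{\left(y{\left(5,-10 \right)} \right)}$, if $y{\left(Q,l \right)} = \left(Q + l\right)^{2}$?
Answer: $-24568$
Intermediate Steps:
$s{\left(r \right)} = 4 r^{2}$ ($s{\left(r \right)} = \left(2 r\right)^{2} = 4 r^{2}$)
$\left(-11062 - 16006\right) + s{\left(y{\left(5,-10 \right)} \right)} = \left(-11062 - 16006\right) + 4 \left(\left(5 - 10\right)^{2}\right)^{2} = -27068 + 4 \left(\left(-5\right)^{2}\right)^{2} = -27068 + 4 \cdot 25^{2} = -27068 + 4 \cdot 625 = -27068 + 2500 = -24568$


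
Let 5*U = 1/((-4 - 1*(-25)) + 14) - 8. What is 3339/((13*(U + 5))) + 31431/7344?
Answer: 377900849/4741776 ≈ 79.696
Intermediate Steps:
U = -279/175 (U = (1/((-4 - 1*(-25)) + 14) - 8)/5 = (1/((-4 + 25) + 14) - 8)/5 = (1/(21 + 14) - 8)/5 = (1/35 - 8)/5 = (⅕)*(-279/35) = -279/175 ≈ -1.5943)
3339/((13*(U + 5))) + 31431/7344 = 3339/((13*(-279/175 + 5))) + 31431/7344 = 3339/((13*(596/175))) + 31431*(1/7344) = 3339/(7748/175) + 10477/2448 = 3339*(175/7748) + 10477/2448 = 584325/7748 + 10477/2448 = 377900849/4741776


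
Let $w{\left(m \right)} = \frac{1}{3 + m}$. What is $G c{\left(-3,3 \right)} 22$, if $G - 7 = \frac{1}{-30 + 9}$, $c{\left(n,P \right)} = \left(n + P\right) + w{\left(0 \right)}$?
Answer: $\frac{3212}{63} \approx 50.984$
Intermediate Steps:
$c{\left(n,P \right)} = \frac{1}{3} + P + n$ ($c{\left(n,P \right)} = \left(n + P\right) + \frac{1}{3 + 0} = \left(P + n\right) + \frac{1}{3} = \frac{1}{3} + P + n$)
$G = \frac{146}{21}$ ($G = 7 + \frac{1}{-30 + 9} = 7 + \frac{1}{-21} = 7 - \frac{1}{21} = \frac{146}{21} \approx 6.9524$)
$G c{\left(-3,3 \right)} 22 = \frac{146 \left(\frac{1}{3} + 3 - 3\right)}{21} \cdot 22 = \frac{146}{21} \cdot \frac{1}{3} \cdot 22 = \frac{146}{63} \cdot 22 = \frac{3212}{63}$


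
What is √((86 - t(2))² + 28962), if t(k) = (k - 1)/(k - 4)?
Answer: √145777/2 ≈ 190.90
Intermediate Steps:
t(k) = (-1 + k)/(-4 + k)
√((86 - t(2))² + 28962) = √((86 - (-1 + 2)/(-4 + 2))² + 28962) = √((86 - 1/(-2))² + 28962) = √((86 - (-1)/2)² + 28962) = √((86 - 1*(-½))² + 28962) = √((86 + ½)² + 28962) = √((173/2)² + 28962) = √(29929/4 + 28962) = √(145777/4) = √145777/2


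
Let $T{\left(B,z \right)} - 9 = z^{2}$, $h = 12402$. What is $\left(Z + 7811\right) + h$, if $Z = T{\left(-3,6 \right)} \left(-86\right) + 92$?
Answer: $16435$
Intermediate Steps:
$T{\left(B,z \right)} = 9 + z^{2}$
$Z = -3778$ ($Z = \left(9 + 6^{2}\right) \left(-86\right) + 92 = \left(9 + 36\right) \left(-86\right) + 92 = 45 \left(-86\right) + 92 = -3870 + 92 = -3778$)
$\left(Z + 7811\right) + h = \left(-3778 + 7811\right) + 12402 = 4033 + 12402 = 16435$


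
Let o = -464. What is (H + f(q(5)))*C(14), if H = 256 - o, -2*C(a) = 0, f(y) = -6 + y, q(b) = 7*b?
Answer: 0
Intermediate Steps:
C(a) = 0 (C(a) = -½*0 = 0)
H = 720 (H = 256 - 1*(-464) = 256 + 464 = 720)
(H + f(q(5)))*C(14) = (720 + (-6 + 7*5))*0 = (720 + (-6 + 35))*0 = (720 + 29)*0 = 749*0 = 0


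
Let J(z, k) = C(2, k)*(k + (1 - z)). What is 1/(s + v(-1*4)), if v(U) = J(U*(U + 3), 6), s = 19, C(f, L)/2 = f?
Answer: 1/31 ≈ 0.032258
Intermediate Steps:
C(f, L) = 2*f
J(z, k) = 4 - 4*z + 4*k (J(z, k) = (2*2)*(k + (1 - z)) = 4*(1 + k - z) = 4 - 4*z + 4*k)
v(U) = 28 - 4*U*(3 + U) (v(U) = 4 - 4*U*(U + 3) + 4*6 = 4 - 4*U*(3 + U) + 24 = 28 - 4*U*(3 + U))
1/(s + v(-1*4)) = 1/(19 + (28 - 4*(-1*4)*(3 - 1*4))) = 1/(19 + (28 - 4*(-4)*(3 - 4))) = 1/(19 + (28 - 4*(-4)*(-1))) = 1/(19 + (28 - 16)) = 1/(19 + 12) = 1/31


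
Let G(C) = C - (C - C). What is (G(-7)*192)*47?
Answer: -63168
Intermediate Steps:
G(C) = C (G(C) = C - 1*0 = C + 0 = C)
(G(-7)*192)*47 = -7*192*47 = -1344*47 = -63168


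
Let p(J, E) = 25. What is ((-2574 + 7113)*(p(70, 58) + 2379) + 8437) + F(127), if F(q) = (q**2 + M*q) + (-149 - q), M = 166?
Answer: 10957128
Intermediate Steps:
F(q) = -149 + q**2 + 165*q (F(q) = (q**2 + 166*q) + (-149 - q) = -149 + q**2 + 165*q)
((-2574 + 7113)*(p(70, 58) + 2379) + 8437) + F(127) = ((-2574 + 7113)*(25 + 2379) + 8437) + (-149 + 127**2 + 165*127) = (4539*2404 + 8437) + (-149 + 16129 + 20955) = (10911756 + 8437) + 36935 = 10920193 + 36935 = 10957128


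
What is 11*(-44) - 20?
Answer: -504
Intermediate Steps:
11*(-44) - 20 = -484 - 20 = -504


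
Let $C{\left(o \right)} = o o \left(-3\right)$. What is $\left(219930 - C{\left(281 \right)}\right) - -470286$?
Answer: $927099$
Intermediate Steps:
$C{\left(o \right)} = - 3 o^{2}$ ($C{\left(o \right)} = o^{2} \left(-3\right) = - 3 o^{2}$)
$\left(219930 - C{\left(281 \right)}\right) - -470286 = \left(219930 - - 3 \cdot 281^{2}\right) - -470286 = \left(219930 - \left(-3\right) 78961\right) + 470286 = \left(219930 - -236883\right) + 470286 = \left(219930 + 236883\right) + 470286 = 456813 + 470286 = 927099$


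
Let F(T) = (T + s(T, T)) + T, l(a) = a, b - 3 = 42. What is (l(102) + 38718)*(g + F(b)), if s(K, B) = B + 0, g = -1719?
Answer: -61490880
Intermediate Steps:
b = 45 (b = 3 + 42 = 45)
s(K, B) = B
F(T) = 3*T (F(T) = (T + T) + T = 2*T + T = 3*T)
(l(102) + 38718)*(g + F(b)) = (102 + 38718)*(-1719 + 3*45) = 38820*(-1719 + 135) = 38820*(-1584) = -61490880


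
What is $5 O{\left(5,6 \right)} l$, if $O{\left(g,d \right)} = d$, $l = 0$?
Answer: $0$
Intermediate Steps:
$5 O{\left(5,6 \right)} l = 5 \cdot 6 \cdot 0 = 30 \cdot 0 = 0$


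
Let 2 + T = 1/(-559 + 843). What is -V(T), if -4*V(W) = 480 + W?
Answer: 135753/1136 ≈ 119.50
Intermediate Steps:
T = -567/284 (T = -2 + 1/(-559 + 843) = -2 + 1/284 = -567/284 ≈ -1.9965)
V(W) = -120 - W/4 (V(W) = -(480 + W)/4 = -120 - W/4)
-V(T) = -(-120 - ¼*(-567/284)) = -(-120 + 567/1136) = -1*(-135753/1136) = 135753/1136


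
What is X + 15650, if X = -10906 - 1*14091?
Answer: -9347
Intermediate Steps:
X = -24997 (X = -10906 - 14091 = -24997)
X + 15650 = -24997 + 15650 = -9347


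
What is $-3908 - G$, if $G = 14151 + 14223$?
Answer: $-32282$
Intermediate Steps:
$G = 28374$
$-3908 - G = -3908 - 28374 = -32282$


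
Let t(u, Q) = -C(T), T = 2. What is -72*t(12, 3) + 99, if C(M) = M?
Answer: 243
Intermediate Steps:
t(u, Q) = -2 (t(u, Q) = -1*2 = -2)
-72*t(12, 3) + 99 = -72*(-2) + 99 = 144 + 99 = 243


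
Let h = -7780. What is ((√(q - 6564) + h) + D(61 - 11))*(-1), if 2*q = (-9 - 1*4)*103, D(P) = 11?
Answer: 7769 - I*√28934/2 ≈ 7769.0 - 85.05*I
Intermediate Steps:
q = -1339/2 (q = ((-9 - 1*4)*103)/2 = ((-9 - 4)*103)/2 = (-13*103)/2 = (½)*(-1339) = -1339/2 ≈ -669.50)
((√(q - 6564) + h) + D(61 - 11))*(-1) = ((√(-1339/2 - 6564) - 7780) + 11)*(-1) = ((√(-14467/2) - 7780) + 11)*(-1) = ((I*√28934/2 - 7780) + 11)*(-1) = ((-7780 + I*√28934/2) + 11)*(-1) = (-7769 + I*√28934/2)*(-1) = 7769 - I*√28934/2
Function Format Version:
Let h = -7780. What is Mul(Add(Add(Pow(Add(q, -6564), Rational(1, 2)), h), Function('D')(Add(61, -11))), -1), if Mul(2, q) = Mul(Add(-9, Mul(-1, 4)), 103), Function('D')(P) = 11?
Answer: Add(7769, Mul(Rational(-1, 2), I, Pow(28934, Rational(1, 2)))) ≈ Add(7769.0, Mul(-85.050, I))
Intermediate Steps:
q = Rational(-1339, 2) (q = Mul(Rational(1, 2), Mul(Add(-9, Mul(-1, 4)), 103)) = Mul(Rational(1, 2), Mul(Add(-9, -4), 103)) = Mul(Rational(1, 2), Mul(-13, 103)) = Mul(Rational(1, 2), -1339) = Rational(-1339, 2) ≈ -669.50)
Mul(Add(Add(Pow(Add(q, -6564), Rational(1, 2)), h), Function('D')(Add(61, -11))), -1) = Mul(Add(Add(Pow(Add(Rational(-1339, 2), -6564), Rational(1, 2)), -7780), 11), -1) = Mul(Add(Add(Pow(Rational(-14467, 2), Rational(1, 2)), -7780), 11), -1) = Mul(Add(Add(Mul(Rational(1, 2), I, Pow(28934, Rational(1, 2))), -7780), 11), -1) = Mul(Add(Add(-7780, Mul(Rational(1, 2), I, Pow(28934, Rational(1, 2)))), 11), -1) = Mul(Add(-7769, Mul(Rational(1, 2), I, Pow(28934, Rational(1, 2)))), -1) = Add(7769, Mul(Rational(-1, 2), I, Pow(28934, Rational(1, 2))))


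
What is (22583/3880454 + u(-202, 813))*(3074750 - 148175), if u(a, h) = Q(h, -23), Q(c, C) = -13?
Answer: -147567624802425/3880454 ≈ -3.8028e+7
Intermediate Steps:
u(a, h) = -13
(22583/3880454 + u(-202, 813))*(3074750 - 148175) = (22583/3880454 - 13)*(3074750 - 148175) = (22583*(1/3880454) - 13)*2926575 = (22583/3880454 - 13)*2926575 = -50423319/3880454*2926575 = -147567624802425/3880454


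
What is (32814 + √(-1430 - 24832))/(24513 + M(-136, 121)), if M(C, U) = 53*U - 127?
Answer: 32814/30799 + 3*I*√2918/30799 ≈ 1.0654 + 0.0052617*I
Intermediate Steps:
M(C, U) = -127 + 53*U
(32814 + √(-1430 - 24832))/(24513 + M(-136, 121)) = (32814 + √(-1430 - 24832))/(24513 + (-127 + 53*121)) = (32814 + √(-26262))/(24513 + (-127 + 6413)) = (32814 + 3*I*√2918)/(24513 + 6286) = (32814 + 3*I*√2918)/30799 = (32814 + 3*I*√2918)*(1/30799) = 32814/30799 + 3*I*√2918/30799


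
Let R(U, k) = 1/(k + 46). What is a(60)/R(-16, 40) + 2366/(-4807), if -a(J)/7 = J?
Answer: -173631206/4807 ≈ -36121.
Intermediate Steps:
R(U, k) = 1/(46 + k)
a(J) = -7*J
a(60)/R(-16, 40) + 2366/(-4807) = (-7*60)/(1/(46 + 40)) + 2366/(-4807) = -420/(1/86) + 2366*(-1/4807) = -420/1/86 - 2366/4807 = -420*86 - 2366/4807 = -36120 - 2366/4807 = -173631206/4807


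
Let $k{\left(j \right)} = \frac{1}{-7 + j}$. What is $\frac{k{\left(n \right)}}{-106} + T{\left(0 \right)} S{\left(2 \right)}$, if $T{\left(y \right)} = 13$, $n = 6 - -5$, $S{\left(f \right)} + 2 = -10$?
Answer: $- \frac{66145}{424} \approx -156.0$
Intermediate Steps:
$S{\left(f \right)} = -12$ ($S{\left(f \right)} = -2 - 10 = -12$)
$n = 11$ ($n = 6 + 5 = 11$)
$\frac{k{\left(n \right)}}{-106} + T{\left(0 \right)} S{\left(2 \right)} = \frac{1}{\left(-7 + 11\right) \left(-106\right)} + 13 \left(-12\right) = \frac{1}{4} \left(- \frac{1}{106}\right) - 156 = - \frac{1}{424} - 156 = - \frac{66145}{424}$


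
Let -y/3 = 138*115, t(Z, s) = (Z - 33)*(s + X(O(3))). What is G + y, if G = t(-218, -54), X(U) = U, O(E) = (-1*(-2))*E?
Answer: -35562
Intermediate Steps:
O(E) = 2*E
t(Z, s) = (-33 + Z)*(6 + s) (t(Z, s) = (Z - 33)*(s + 2*3) = (-33 + Z)*(s + 6) = (-33 + Z)*(6 + s))
G = 12048 (G = -198 - 33*(-54) + 6*(-218) - 218*(-54) = -198 + 1782 - 1308 + 11772 = 12048)
y = -47610 (y = -414*115 = -3*15870 = -47610)
G + y = 12048 - 47610 = -35562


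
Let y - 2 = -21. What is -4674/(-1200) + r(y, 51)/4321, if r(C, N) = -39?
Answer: 3358259/864200 ≈ 3.8860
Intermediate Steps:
y = -19 (y = 2 - 21 = -19)
-4674/(-1200) + r(y, 51)/4321 = -4674/(-1200) - 39/4321 = -4674*(-1/1200) - 39*1/4321 = 779/200 - 39/4321 = 3358259/864200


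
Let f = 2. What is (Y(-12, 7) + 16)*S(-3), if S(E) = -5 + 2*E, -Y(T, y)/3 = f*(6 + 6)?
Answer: 616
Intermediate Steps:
Y(T, y) = -72 (Y(T, y) = -6*(6 + 6) = -6*12 = -3*24 = -72)
(Y(-12, 7) + 16)*S(-3) = (-72 + 16)*(-5 + 2*(-3)) = -56*(-5 - 6) = -56*(-11) = 616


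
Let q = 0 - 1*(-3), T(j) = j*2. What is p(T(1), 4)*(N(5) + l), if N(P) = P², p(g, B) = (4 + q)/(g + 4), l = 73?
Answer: 343/3 ≈ 114.33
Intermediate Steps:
T(j) = 2*j
q = 3 (q = 0 + 3 = 3)
p(g, B) = 7/(4 + g) (p(g, B) = (4 + 3)/(g + 4) = 7/(4 + g))
p(T(1), 4)*(N(5) + l) = (7/(4 + 2*1))*(5² + 73) = (7/(4 + 2))*(25 + 73) = (7/6)*98 = 343/3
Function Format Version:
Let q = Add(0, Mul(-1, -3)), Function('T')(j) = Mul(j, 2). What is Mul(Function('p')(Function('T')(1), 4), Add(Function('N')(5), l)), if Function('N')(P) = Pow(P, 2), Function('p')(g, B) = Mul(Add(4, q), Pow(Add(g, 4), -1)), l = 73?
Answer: Rational(343, 3) ≈ 114.33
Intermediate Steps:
Function('T')(j) = Mul(2, j)
q = 3 (q = Add(0, 3) = 3)
Function('p')(g, B) = Mul(7, Pow(Add(4, g), -1)) (Function('p')(g, B) = Mul(Add(4, 3), Pow(Add(g, 4), -1)) = Mul(7, Pow(Add(4, g), -1)))
Mul(Function('p')(Function('T')(1), 4), Add(Function('N')(5), l)) = Mul(Mul(7, Pow(Add(4, Mul(2, 1)), -1)), Add(Pow(5, 2), 73)) = Mul(Mul(7, Pow(Add(4, 2), -1)), Add(25, 73)) = Mul(Mul(7, Pow(6, -1)), 98) = Mul(Mul(7, Rational(1, 6)), 98) = Mul(Rational(7, 6), 98) = Rational(343, 3)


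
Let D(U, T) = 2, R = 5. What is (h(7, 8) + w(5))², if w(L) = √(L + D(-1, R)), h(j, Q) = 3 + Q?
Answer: (11 + √7)² ≈ 186.21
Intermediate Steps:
w(L) = √(2 + L) (w(L) = √(L + 2) = √(2 + L))
(h(7, 8) + w(5))² = ((3 + 8) + √(2 + 5))² = (11 + √7)²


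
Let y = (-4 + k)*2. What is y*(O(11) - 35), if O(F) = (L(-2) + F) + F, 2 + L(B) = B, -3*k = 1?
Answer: 442/3 ≈ 147.33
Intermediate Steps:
k = -⅓ (k = -⅓*1 = -⅓ ≈ -0.33333)
y = -26/3 (y = (-4 - ⅓)*2 = -13/3*2 = -26/3 ≈ -8.6667)
L(B) = -2 + B
O(F) = -4 + 2*F (O(F) = ((-2 - 2) + F) + F = (-4 + F) + F = -4 + 2*F)
y*(O(11) - 35) = -26*((-4 + 2*11) - 35)/3 = -26*((-4 + 22) - 35)/3 = -26*(18 - 35)/3 = -26/3*(-17) = 442/3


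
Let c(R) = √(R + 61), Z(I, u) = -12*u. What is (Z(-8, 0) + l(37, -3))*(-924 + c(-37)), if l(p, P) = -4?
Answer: 3696 - 8*√6 ≈ 3676.4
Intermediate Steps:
c(R) = √(61 + R)
(Z(-8, 0) + l(37, -3))*(-924 + c(-37)) = (-12*0 - 4)*(-924 + √(61 - 37)) = (0 - 4)*(-924 + √24) = -4*(-924 + 2*√6) = 3696 - 8*√6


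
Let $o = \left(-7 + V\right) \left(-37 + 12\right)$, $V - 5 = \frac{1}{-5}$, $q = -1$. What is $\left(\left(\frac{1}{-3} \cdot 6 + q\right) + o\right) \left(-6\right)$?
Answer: $-312$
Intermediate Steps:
$V = \frac{24}{5}$ ($V = 5 + \frac{1}{-5} = 5 - \frac{1}{5} = \frac{24}{5} \approx 4.8$)
$o = 55$ ($o = \left(-7 + \frac{24}{5}\right) \left(-37 + 12\right) = \left(- \frac{11}{5}\right) \left(-25\right) = 55$)
$\left(\left(\frac{1}{-3} \cdot 6 + q\right) + o\right) \left(-6\right) = \left(\left(\frac{1}{-3} \cdot 6 - 1\right) + 55\right) \left(-6\right) = \left(\left(\left(- \frac{1}{3}\right) 6 - 1\right) + 55\right) \left(-6\right) = \left(\left(-2 - 1\right) + 55\right) \left(-6\right) = \left(-3 + 55\right) \left(-6\right) = 52 \left(-6\right) = -312$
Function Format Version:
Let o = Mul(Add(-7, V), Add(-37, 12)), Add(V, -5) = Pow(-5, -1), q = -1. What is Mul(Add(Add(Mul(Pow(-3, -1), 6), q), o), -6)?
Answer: -312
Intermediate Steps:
V = Rational(24, 5) (V = Add(5, Pow(-5, -1)) = Add(5, Rational(-1, 5)) = Rational(24, 5) ≈ 4.8000)
o = 55 (o = Mul(Add(-7, Rational(24, 5)), Add(-37, 12)) = Mul(Rational(-11, 5), -25) = 55)
Mul(Add(Add(Mul(Pow(-3, -1), 6), q), o), -6) = Mul(Add(Add(Mul(Pow(-3, -1), 6), -1), 55), -6) = Mul(Add(Add(Mul(Rational(-1, 3), 6), -1), 55), -6) = Mul(Add(Add(-2, -1), 55), -6) = Mul(Add(-3, 55), -6) = Mul(52, -6) = -312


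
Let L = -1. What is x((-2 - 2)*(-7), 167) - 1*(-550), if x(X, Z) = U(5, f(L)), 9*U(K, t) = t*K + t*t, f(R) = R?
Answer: 4946/9 ≈ 549.56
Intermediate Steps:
U(K, t) = t**2/9 + K*t/9 (U(K, t) = (t*K + t*t)/9 = (K*t + t**2)/9 = (t**2 + K*t)/9 = t**2/9 + K*t/9)
x(X, Z) = -4/9 (x(X, Z) = (1/9)*(-1)*(5 - 1) = (1/9)*(-1)*4 = -4/9)
x((-2 - 2)*(-7), 167) - 1*(-550) = -4/9 - 1*(-550) = -4/9 + 550 = 4946/9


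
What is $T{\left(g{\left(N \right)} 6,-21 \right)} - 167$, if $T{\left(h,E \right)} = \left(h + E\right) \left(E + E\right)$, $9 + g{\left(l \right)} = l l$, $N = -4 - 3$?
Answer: $-9365$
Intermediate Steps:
$N = -7$
$g{\left(l \right)} = -9 + l^{2}$ ($g{\left(l \right)} = -9 + l l = -9 + l^{2}$)
$T{\left(h,E \right)} = 2 E \left(E + h\right)$ ($T{\left(h,E \right)} = \left(E + h\right) 2 E = 2 E \left(E + h\right)$)
$T{\left(g{\left(N \right)} 6,-21 \right)} - 167 = 2 \left(-21\right) \left(-21 + \left(-9 + \left(-7\right)^{2}\right) 6\right) - 167 = 2 \left(-21\right) \left(-21 + \left(-9 + 49\right) 6\right) - 167 = 2 \left(-21\right) \left(-21 + 40 \cdot 6\right) - 167 = 2 \left(-21\right) \left(-21 + 240\right) - 167 = 2 \left(-21\right) 219 - 167 = -9198 - 167 = -9365$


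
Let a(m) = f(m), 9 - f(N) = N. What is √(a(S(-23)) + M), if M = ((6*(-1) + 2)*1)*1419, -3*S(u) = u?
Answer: 8*I*√798/3 ≈ 75.33*I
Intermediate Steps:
f(N) = 9 - N
S(u) = -u/3
a(m) = 9 - m
M = -5676 (M = ((-6 + 2)*1)*1419 = -4*1*1419 = -4*1419 = -5676)
√(a(S(-23)) + M) = √((9 - (-1)*(-23)/3) - 5676) = √((9 - 1*23/3) - 5676) = √((9 - 23/3) - 5676) = √(4/3 - 5676) = √(-17024/3) = 8*I*√798/3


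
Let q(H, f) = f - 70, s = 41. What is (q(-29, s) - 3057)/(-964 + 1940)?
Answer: -1543/488 ≈ -3.1619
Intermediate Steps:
q(H, f) = -70 + f
(q(-29, s) - 3057)/(-964 + 1940) = ((-70 + 41) - 3057)/(-964 + 1940) = (-29 - 3057)/976 = -3086*1/976 = -1543/488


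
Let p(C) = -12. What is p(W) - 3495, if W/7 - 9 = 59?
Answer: -3507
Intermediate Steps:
W = 476 (W = 63 + 7*59 = 63 + 413 = 476)
p(W) - 3495 = -12 - 3495 = -3507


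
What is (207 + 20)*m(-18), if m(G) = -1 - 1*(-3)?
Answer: 454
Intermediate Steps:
m(G) = 2 (m(G) = -1 + 3 = 2)
(207 + 20)*m(-18) = (207 + 20)*2 = 227*2 = 454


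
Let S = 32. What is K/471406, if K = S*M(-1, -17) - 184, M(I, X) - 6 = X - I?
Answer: -252/235703 ≈ -0.0010691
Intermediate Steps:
M(I, X) = 6 + X - I (M(I, X) = 6 + (X - I) = 6 + X - I)
K = -504 (K = 32*(6 - 17 - 1*(-1)) - 184 = 32*(6 - 17 + 1) - 184 = 32*(-10) - 184 = -320 - 184 = -504)
K/471406 = -504/471406 = -504*1/471406 = -252/235703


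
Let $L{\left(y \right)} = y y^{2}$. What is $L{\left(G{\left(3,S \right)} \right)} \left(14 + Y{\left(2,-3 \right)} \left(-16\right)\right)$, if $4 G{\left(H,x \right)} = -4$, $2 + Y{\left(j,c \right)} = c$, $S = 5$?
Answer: $-94$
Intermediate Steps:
$Y{\left(j,c \right)} = -2 + c$
$G{\left(H,x \right)} = -1$ ($G{\left(H,x \right)} = \frac{1}{4} \left(-4\right) = -1$)
$L{\left(y \right)} = y^{3}$
$L{\left(G{\left(3,S \right)} \right)} \left(14 + Y{\left(2,-3 \right)} \left(-16\right)\right) = \left(-1\right)^{3} \left(14 + \left(-2 - 3\right) \left(-16\right)\right) = - (14 - -80) = - (14 + 80) = \left(-1\right) 94 = -94$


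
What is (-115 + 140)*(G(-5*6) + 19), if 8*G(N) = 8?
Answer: 500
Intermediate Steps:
G(N) = 1 (G(N) = (⅛)*8 = 1)
(-115 + 140)*(G(-5*6) + 19) = (-115 + 140)*(1 + 19) = 25*20 = 500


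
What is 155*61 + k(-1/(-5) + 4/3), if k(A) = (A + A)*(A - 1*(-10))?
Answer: 2135333/225 ≈ 9490.4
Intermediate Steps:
k(A) = 2*A*(10 + A) (k(A) = (2*A)*(A + 10) = (2*A)*(10 + A) = 2*A*(10 + A))
155*61 + k(-1/(-5) + 4/3) = 155*61 + 2*(-1/(-5) + 4/3)*(10 + (-1/(-5) + 4/3)) = 9455 + 2*(-1*(-⅕) + 4*(⅓))*(10 + (-1*(-⅕) + 4*(⅓))) = 9455 + 2*(⅕ + 4/3)*(10 + (⅕ + 4/3)) = 9455 + 2*(23/15)*(10 + 23/15) = 9455 + 2*(23/15)*(173/15) = 9455 + 7958/225 = 2135333/225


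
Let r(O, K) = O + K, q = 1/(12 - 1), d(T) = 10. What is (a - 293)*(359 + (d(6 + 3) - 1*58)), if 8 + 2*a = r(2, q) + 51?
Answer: -925225/11 ≈ -84111.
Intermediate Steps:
q = 1/11 ≈ 0.090909
r(O, K) = K + O
a = 248/11 (a = -4 + ((1/11 + 2) + 51)/2 = -4 + (23/11 + 51)/2 = -4 + (½)*(584/11) = -4 + 292/11 = 248/11 ≈ 22.545)
(a - 293)*(359 + (d(6 + 3) - 1*58)) = (248/11 - 293)*(359 + (10 - 1*58)) = -2975*(359 + (10 - 58))/11 = -2975*(359 - 48)/11 = -2975/11*311 = -925225/11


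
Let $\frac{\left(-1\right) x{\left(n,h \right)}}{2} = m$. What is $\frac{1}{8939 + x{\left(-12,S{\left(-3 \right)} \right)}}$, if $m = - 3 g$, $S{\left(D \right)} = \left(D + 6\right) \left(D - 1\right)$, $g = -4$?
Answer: $\frac{1}{8915} \approx 0.00011217$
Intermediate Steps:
$S{\left(D \right)} = \left(-1 + D\right) \left(6 + D\right)$ ($S{\left(D \right)} = \left(6 + D\right) \left(-1 + D\right) = \left(-1 + D\right) \left(6 + D\right)$)
$m = 12$ ($m = \left(-3\right) \left(-4\right) = 12$)
$x{\left(n,h \right)} = -24$ ($x{\left(n,h \right)} = \left(-2\right) 12 = -24$)
$\frac{1}{8939 + x{\left(-12,S{\left(-3 \right)} \right)}} = \frac{1}{8939 - 24} = \frac{1}{8915}$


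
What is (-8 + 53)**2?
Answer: 2025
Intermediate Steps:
(-8 + 53)**2 = 45**2 = 2025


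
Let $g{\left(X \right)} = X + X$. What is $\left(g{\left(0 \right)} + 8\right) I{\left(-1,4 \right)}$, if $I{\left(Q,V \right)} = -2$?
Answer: $-16$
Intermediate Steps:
$g{\left(X \right)} = 2 X$
$\left(g{\left(0 \right)} + 8\right) I{\left(-1,4 \right)} = \left(2 \cdot 0 + 8\right) \left(-2\right) = \left(0 + 8\right) \left(-2\right) = 8 \left(-2\right) = -16$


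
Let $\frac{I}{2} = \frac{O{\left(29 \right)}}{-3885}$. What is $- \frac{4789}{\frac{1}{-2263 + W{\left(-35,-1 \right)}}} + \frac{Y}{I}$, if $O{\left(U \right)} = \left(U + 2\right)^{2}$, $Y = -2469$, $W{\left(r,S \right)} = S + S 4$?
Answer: $\frac{20885302809}{1922} \approx 1.0866 \cdot 10^{7}$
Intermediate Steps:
$W{\left(r,S \right)} = 5 S$ ($W{\left(r,S \right)} = S + 4 S = 5 S$)
$O{\left(U \right)} = \left(2 + U\right)^{2}$
$I = - \frac{1922}{3885}$ ($I = 2 \frac{\left(2 + 29\right)^{2}}{-3885} = 2 \cdot 31^{2} \left(- \frac{1}{3885}\right) = 2 \cdot 961 \left(- \frac{1}{3885}\right) = 2 \left(- \frac{961}{3885}\right) = - \frac{1922}{3885} \approx -0.49472$)
$- \frac{4789}{\frac{1}{-2263 + W{\left(-35,-1 \right)}}} + \frac{Y}{I} = - \frac{4789}{\frac{1}{-2263 + 5 \left(-1\right)}} - \frac{2469}{- \frac{1922}{3885}} = - \frac{4789}{\frac{1}{-2263 - 5}} - - \frac{9592065}{1922} = - \frac{4789}{\frac{1}{-2268}} + \frac{9592065}{1922} = - \frac{4789}{- \frac{1}{2268}} + \frac{9592065}{1922} = \left(-4789\right) \left(-2268\right) + \frac{9592065}{1922} = 10861452 + \frac{9592065}{1922} = \frac{20885302809}{1922}$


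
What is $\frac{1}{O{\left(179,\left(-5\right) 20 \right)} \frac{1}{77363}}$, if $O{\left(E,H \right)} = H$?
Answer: $- \frac{77363}{100} \approx -773.63$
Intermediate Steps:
$\frac{1}{O{\left(179,\left(-5\right) 20 \right)} \frac{1}{77363}} = \frac{1}{\left(-5\right) 20 \cdot \frac{1}{77363}} = \frac{1}{\left(-100\right) \frac{1}{77363}} = \frac{1}{- \frac{100}{77363}} = - \frac{77363}{100}$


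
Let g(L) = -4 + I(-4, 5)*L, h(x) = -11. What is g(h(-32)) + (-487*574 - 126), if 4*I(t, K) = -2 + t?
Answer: -559303/2 ≈ -2.7965e+5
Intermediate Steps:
I(t, K) = -½ + t/4 (I(t, K) = (-2 + t)/4 = -½ + t/4)
g(L) = -4 - 3*L/2 (g(L) = -4 + (-½ + (¼)*(-4))*L = -4 + (-½ - 1)*L = -4 - 3*L/2)
g(h(-32)) + (-487*574 - 126) = (-4 - 3/2*(-11)) + (-487*574 - 126) = (-4 + 33/2) + (-279538 - 126) = 25/2 - 279664 = -559303/2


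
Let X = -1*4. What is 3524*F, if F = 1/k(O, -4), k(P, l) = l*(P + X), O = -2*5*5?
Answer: 881/54 ≈ 16.315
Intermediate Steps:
X = -4
O = -50 (O = -10*5 = -50)
k(P, l) = l*(-4 + P) (k(P, l) = l*(P - 4) = l*(-4 + P))
F = 1/216 (F = 1/(-4*(-4 - 50)) = 1/(-4*(-54)) = 1/216 ≈ 0.0046296)
3524*F = 3524*(1/216) = 881/54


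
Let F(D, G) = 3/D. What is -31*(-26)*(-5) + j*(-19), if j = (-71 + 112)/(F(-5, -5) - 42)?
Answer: -854495/213 ≈ -4011.7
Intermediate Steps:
j = -205/213 (j = (-71 + 112)/(3/(-5) - 42) = 41/(3*(-⅕) - 42) = 41/(-⅗ - 42) = 41/(-213/5) = 41*(-5/213) = -205/213 ≈ -0.96244)
-31*(-26)*(-5) + j*(-19) = -31*(-26)*(-5) - 205/213*(-19) = 806*(-5) + 3895/213 = -4030 + 3895/213 = -854495/213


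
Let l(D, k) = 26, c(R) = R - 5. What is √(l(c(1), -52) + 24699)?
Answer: 5*√989 ≈ 157.24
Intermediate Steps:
c(R) = -5 + R
√(l(c(1), -52) + 24699) = √(26 + 24699) = √24725 = 5*√989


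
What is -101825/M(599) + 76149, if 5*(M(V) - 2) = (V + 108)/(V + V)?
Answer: 356170613/12687 ≈ 28074.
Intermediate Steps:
M(V) = 2 + (108 + V)/(10*V) (M(V) = 2 + ((V + 108)/(V + V))/5 = 2 + ((108 + V)/((2*V)))/5 = 2 + ((108 + V)*(1/(2*V)))/5 = 2 + ((108 + V)/(2*V))/5 = 2 + (108 + V)/(10*V))
-101825/M(599) + 76149 = -101825*5990/(3*(36 + 7*599)) + 76149 = -101825*5990/(3*(36 + 4193)) + 76149 = -101825/((3/10)*(1/599)*4229) + 76149 = -101825/12687/5990 + 76149 = -101825*5990/12687 + 76149 = -609931750/12687 + 76149 = 356170613/12687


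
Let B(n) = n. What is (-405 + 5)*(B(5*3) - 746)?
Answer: 292400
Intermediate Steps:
(-405 + 5)*(B(5*3) - 746) = (-405 + 5)*(5*3 - 746) = -400*(15 - 746) = -400*(-731) = 292400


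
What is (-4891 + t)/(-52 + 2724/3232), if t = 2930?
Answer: 1584488/41335 ≈ 38.333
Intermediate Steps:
(-4891 + t)/(-52 + 2724/3232) = (-4891 + 2930)/(-52 + 2724/3232) = -1961/(-52 + 2724*(1/3232)) = -1961/(-52 + 681/808) = -1961/(-41335/808) = -1961*(-808/41335) = 1584488/41335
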